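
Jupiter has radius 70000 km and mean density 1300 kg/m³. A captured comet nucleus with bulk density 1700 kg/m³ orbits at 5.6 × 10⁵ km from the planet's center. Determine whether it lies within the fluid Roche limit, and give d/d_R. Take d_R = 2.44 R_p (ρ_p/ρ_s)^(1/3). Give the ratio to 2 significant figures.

outside; d/d_R ≈ 3.6

d_R = 2.44 × (70000 km) × (1300/1700)^(1/3) = 1.562 × 10⁵ km
d/d_R = (5.6 × 10⁵) / (1.562 × 10⁵) = 3.6
Since d/d_R > 1, the body is outside the Roche limit.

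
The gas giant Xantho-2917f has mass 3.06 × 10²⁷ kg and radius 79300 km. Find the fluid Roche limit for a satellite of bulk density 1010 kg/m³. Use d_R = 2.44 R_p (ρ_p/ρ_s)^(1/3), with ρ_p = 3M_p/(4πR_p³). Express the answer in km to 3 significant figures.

ρ_p = 3M_p/(4πR_p³) = 3 × (3.06 × 10²⁷) / (4π × (7.93 × 10⁷ m)³) = 1460 kg/m³
d_R = 2.44 × 79300 km × (1460/1010)^(1/3)
    = 2.19 × 10⁵ km

2.19 × 10⁵ km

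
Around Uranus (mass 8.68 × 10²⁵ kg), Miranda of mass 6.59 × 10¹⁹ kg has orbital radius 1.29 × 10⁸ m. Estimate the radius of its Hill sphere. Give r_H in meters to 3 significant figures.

r_H ≈ a (m/3M)^(1/3)
    = (1.29 × 10⁸) × (6.59 × 10¹⁹ / (3 × 8.68 × 10²⁵))^(1/3)
    = 8.16 × 10⁵ m

8.16 × 10⁵ m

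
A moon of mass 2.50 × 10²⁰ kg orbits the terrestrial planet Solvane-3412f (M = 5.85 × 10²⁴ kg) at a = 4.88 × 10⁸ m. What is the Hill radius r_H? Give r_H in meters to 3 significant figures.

1.18 × 10⁷ m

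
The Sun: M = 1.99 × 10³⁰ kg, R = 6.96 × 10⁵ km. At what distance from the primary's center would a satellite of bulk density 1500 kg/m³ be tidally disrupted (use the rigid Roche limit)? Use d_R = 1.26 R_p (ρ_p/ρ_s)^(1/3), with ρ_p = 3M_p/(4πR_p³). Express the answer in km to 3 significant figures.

8.59 × 10⁵ km

ρ_p = 3M_p/(4πR_p³) = 3 × (1.99 × 10³⁰) / (4π × (6.96 × 10⁸ m)³) = 1410 kg/m³
d_R = 1.26 × 6.96 × 10⁵ km × (1410/1500)^(1/3)
    = 8.59 × 10⁵ km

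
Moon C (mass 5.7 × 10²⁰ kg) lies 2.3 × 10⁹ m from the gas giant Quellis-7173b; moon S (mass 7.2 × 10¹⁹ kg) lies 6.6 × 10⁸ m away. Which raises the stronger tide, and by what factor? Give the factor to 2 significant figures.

Moon S, by a factor of ≈ 5.3

Tidal stretch scales as M/d³; compute that for each body.
Moon C: (5.7 × 10²⁰) / (2.3 × 10⁹)³ = 4.685 × 10⁻⁸
Moon S: (7.2 × 10¹⁹) / (6.6 × 10⁸)³ = 2.504 × 10⁻⁷
Ratio (larger/smaller) = 5.3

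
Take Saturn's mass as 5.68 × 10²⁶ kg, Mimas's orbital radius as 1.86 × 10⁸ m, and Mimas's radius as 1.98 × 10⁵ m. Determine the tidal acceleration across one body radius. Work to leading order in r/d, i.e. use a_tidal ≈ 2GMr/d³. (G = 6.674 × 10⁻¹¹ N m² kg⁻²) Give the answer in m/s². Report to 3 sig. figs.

Differencing GM/(d−r)² and GM/d² to first order in r/d gives 2GMr/d³.
Δg = 2GMr/d³
   = 2 × (6.674 × 10⁻¹¹) × (5.68 × 10²⁶) × (1.98 × 10⁵) / (1.86 × 10⁸)³
   = 2.33 × 10⁻³ m/s²

2.33 × 10⁻³ m/s²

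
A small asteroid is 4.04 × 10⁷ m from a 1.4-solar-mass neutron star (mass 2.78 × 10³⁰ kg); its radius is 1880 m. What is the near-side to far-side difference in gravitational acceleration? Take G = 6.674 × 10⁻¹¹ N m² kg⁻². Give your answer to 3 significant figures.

Near-to-far spans 2r, so the tidal difference is twice the near-to-center value: 4GMr/d³.
Δg = 4GMr/d³
   = 4 × (6.674 × 10⁻¹¹) × (2.78 × 10³⁰) × (1880) / (4.04 × 10⁷)³
   = 2.12 × 10¹ m/s²

2.12 × 10¹ m/s²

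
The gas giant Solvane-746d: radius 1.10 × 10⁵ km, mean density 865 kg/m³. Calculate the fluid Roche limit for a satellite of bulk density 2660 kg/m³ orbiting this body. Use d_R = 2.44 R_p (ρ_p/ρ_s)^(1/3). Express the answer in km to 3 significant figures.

1.85 × 10⁵ km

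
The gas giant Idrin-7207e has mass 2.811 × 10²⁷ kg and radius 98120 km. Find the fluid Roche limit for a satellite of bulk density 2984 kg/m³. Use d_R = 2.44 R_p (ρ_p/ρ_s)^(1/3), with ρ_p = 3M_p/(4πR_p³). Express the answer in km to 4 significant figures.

1.484 × 10⁵ km

ρ_p = 3M_p/(4πR_p³) = 3 × (2.811 × 10²⁷) / (4π × (9.812 × 10⁷ m)³) = 710.4 kg/m³
d_R = 2.44 × 98120 km × (710.4/2984)^(1/3)
    = 1.484 × 10⁵ km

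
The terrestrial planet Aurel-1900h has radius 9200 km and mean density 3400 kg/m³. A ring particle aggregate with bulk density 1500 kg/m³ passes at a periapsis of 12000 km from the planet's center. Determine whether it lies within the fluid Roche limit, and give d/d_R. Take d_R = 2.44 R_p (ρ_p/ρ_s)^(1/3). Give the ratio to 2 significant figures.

d_R = 2.44 × (9200 km) × (3400/1500)^(1/3) = 29490 km
d/d_R = (12000) / (29490) = 0.41
Since d/d_R < 1, the body is inside the Roche limit.

inside; d/d_R ≈ 0.41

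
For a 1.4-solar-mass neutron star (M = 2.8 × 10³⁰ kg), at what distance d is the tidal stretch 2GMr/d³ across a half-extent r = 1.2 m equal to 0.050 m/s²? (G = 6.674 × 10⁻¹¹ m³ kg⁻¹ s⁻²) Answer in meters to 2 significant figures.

2GMr/d³ = a_tidal  ⇒  d = (2GMr / a_tidal)^(1/3)
d = (2 × 6.674×10⁻¹¹ × (2.8 × 10³⁰) × (1.2) / (0.050))^(1/3)
  = 2.1 × 10⁷ m

2.1 × 10⁷ m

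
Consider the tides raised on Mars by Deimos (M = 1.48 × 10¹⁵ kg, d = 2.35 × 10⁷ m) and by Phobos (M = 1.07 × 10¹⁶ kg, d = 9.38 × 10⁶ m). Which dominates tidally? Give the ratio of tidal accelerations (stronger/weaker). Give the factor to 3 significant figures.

Phobos, by a factor of ≈ 114

Compare M/d³ for the two perturbers:
Deimos: (1.48 × 10¹⁵) / (2.35 × 10⁷)³ = 1.140 × 10⁻⁷
Phobos: (1.07 × 10¹⁶) / (9.38 × 10⁶)³ = 1.297 × 10⁻⁵
Ratio (larger/smaller) = 114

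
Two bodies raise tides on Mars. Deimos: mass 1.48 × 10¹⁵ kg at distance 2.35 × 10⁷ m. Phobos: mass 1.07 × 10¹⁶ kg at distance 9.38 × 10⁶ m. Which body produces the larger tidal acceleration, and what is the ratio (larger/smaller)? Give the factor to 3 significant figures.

Phobos, by a factor of ≈ 114

The tide-raising term goes as M/d³ (the gradient of a 1/d² field).
Deimos: (1.48 × 10¹⁵) / (2.35 × 10⁷)³ = 1.140 × 10⁻⁷
Phobos: (1.07 × 10¹⁶) / (9.38 × 10⁶)³ = 1.297 × 10⁻⁵
Ratio (larger/smaller) = 114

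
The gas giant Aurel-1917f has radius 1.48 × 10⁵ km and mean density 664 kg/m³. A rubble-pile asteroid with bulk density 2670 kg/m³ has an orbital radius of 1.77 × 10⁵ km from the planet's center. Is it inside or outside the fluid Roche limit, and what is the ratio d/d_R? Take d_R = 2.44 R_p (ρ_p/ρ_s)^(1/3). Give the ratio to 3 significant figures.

d_R = 2.44 × (1.48 × 10⁵ km) × (664/2670)^(1/3) = 2.271 × 10⁵ km
d/d_R = (1.77 × 10⁵) / (2.271 × 10⁵) = 0.779
Since d/d_R < 1, the body is inside the Roche limit.

inside; d/d_R ≈ 0.779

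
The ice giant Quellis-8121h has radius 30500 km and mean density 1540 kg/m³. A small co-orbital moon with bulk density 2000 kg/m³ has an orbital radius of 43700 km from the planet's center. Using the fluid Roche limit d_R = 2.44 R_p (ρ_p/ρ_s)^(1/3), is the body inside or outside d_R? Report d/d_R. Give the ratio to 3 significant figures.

inside; d/d_R ≈ 0.641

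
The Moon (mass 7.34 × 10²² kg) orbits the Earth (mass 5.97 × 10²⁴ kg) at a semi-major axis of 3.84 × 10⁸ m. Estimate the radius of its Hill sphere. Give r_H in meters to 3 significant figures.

r_H ≈ a (m/3M)^(1/3)
    = (3.84 × 10⁸) × (7.34 × 10²² / (3 × 5.97 × 10²⁴))^(1/3)
    = 6.15 × 10⁷ m

6.15 × 10⁷ m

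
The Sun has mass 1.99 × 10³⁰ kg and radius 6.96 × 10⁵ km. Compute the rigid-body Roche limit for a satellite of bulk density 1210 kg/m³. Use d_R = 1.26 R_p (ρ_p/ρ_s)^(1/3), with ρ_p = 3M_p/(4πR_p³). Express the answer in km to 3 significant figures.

9.23 × 10⁵ km

ρ_p = 3M_p/(4πR_p³) = 3 × (1.99 × 10³⁰) / (4π × (6.96 × 10⁸ m)³) = 1410 kg/m³
d_R = 1.26 × 6.96 × 10⁵ km × (1410/1210)^(1/3)
    = 9.23 × 10⁵ km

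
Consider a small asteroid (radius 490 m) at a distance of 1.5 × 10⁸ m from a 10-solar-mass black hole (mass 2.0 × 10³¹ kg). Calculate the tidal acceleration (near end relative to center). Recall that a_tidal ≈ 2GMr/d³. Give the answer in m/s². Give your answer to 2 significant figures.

3.9 × 10⁻¹ m/s²

Δg = 2GMr/d³
   = 2 × (6.674 × 10⁻¹¹) × (2.0 × 10³¹) × (490) / (1.5 × 10⁸)³
   = 3.9 × 10⁻¹ m/s²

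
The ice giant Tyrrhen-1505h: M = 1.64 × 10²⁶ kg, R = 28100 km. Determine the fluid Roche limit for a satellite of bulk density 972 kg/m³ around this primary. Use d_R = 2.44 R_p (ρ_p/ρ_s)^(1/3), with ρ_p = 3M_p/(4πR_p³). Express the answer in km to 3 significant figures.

83600 km

ρ_p = 3M_p/(4πR_p³) = 3 × (1.64 × 10²⁶) / (4π × (2.81 × 10⁷ m)³) = 1760 kg/m³
d_R = 2.44 × 28100 km × (1760/972)^(1/3)
    = 83600 km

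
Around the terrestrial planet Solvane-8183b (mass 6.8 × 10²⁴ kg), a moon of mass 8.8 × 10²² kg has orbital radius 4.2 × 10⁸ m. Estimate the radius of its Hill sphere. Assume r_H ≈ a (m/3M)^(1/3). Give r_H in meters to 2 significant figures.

6.8 × 10⁷ m

r_H ≈ a (m/3M)^(1/3)
    = (4.2 × 10⁸) × (8.8 × 10²² / (3 × 6.8 × 10²⁴))^(1/3)
    = 6.8 × 10⁷ m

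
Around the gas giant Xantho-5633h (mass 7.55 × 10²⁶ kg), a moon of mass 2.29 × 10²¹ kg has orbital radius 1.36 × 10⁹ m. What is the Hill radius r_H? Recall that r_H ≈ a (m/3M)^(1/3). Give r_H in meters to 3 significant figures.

r_H ≈ a (m/3M)^(1/3)
    = (1.36 × 10⁹) × (2.29 × 10²¹ / (3 × 7.55 × 10²⁶))^(1/3)
    = 1.36 × 10⁷ m

1.36 × 10⁷ m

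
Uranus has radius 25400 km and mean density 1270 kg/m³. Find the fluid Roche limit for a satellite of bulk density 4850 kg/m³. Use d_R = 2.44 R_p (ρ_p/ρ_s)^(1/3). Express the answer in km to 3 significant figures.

39700 km

d_R = 2.44 × 25400 km × (1270/4850)^(1/3)
    = 39700 km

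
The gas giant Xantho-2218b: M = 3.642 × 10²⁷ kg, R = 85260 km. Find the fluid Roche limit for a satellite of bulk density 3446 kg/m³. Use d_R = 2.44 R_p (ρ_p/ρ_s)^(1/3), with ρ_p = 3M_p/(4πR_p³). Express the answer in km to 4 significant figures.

1.542 × 10⁵ km

ρ_p = 3M_p/(4πR_p³) = 3 × (3.642 × 10²⁷) / (4π × (8.526 × 10⁷ m)³) = 1403 kg/m³
d_R = 2.44 × 85260 km × (1403/3446)^(1/3)
    = 1.542 × 10⁵ km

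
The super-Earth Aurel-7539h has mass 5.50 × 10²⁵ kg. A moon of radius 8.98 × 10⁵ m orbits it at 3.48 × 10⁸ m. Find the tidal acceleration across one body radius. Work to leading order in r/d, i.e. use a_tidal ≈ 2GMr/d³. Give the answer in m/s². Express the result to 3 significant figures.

1.56 × 10⁻⁴ m/s²

a_tidal = 2GMr/d³
        = 2 × (6.674 × 10⁻¹¹) × (5.50 × 10²⁵) × (8.98 × 10⁵) / (3.48 × 10⁸)³
        = 1.56 × 10⁻⁴ m/s²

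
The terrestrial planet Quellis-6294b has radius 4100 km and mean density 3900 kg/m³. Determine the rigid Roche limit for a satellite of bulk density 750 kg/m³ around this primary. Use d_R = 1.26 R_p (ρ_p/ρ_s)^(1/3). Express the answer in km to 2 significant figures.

8900 km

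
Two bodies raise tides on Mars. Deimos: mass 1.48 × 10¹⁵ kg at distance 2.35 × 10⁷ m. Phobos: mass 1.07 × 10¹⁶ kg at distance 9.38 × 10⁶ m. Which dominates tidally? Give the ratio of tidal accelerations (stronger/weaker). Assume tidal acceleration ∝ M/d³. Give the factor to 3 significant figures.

Phobos, by a factor of ≈ 114

Tidal acceleration ∝ M/d³, so compare M/d³ for each.
Deimos: (1.48 × 10¹⁵) / (2.35 × 10⁷)³ = 1.140 × 10⁻⁷
Phobos: (1.07 × 10¹⁶) / (9.38 × 10⁶)³ = 1.297 × 10⁻⁵
Ratio (larger/smaller) = 114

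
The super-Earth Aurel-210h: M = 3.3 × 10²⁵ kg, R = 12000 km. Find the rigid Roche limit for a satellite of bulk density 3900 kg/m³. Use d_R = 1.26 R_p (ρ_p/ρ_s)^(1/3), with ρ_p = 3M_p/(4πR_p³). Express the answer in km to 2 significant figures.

ρ_p = 3M_p/(4πR_p³) = 3 × (3.3 × 10²⁵) / (4π × (1.2 × 10⁷ m)³) = 4600 kg/m³
d_R = 1.26 × 12000 km × (4600/3900)^(1/3)
    = 16000 km

16000 km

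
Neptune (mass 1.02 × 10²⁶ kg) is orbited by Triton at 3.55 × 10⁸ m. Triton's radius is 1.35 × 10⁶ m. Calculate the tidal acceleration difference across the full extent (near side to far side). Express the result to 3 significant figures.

8.22 × 10⁻⁴ m/s²

The field gradient is 2GM/d³; across the full diameter 2r the difference is 4GMr/d³.
Δg = 4GMr/d³
   = 4 × (6.674 × 10⁻¹¹) × (1.02 × 10²⁶) × (1.35 × 10⁶) / (3.55 × 10⁸)³
   = 8.22 × 10⁻⁴ m/s²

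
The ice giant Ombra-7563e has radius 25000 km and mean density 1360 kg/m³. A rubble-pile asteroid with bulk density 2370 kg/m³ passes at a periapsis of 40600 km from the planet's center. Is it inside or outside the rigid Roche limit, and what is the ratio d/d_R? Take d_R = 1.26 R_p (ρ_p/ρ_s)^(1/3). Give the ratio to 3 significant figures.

outside; d/d_R ≈ 1.55

d_R = 1.26 × (25000 km) × (1360/2370)^(1/3) = 26180 km
d/d_R = (40600) / (26180) = 1.55
Since d/d_R > 1, the body is outside the Roche limit.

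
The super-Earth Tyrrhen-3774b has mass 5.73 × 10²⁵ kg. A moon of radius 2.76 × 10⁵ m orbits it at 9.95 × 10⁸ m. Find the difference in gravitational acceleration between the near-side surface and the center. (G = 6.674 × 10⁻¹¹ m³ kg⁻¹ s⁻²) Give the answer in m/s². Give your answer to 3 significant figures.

Δa = 2GMr/d³
   = 2 × (6.674 × 10⁻¹¹) × (5.73 × 10²⁵) × (2.76 × 10⁵) / (9.95 × 10⁸)³
   = 2.14 × 10⁻⁶ m/s²

2.14 × 10⁻⁶ m/s²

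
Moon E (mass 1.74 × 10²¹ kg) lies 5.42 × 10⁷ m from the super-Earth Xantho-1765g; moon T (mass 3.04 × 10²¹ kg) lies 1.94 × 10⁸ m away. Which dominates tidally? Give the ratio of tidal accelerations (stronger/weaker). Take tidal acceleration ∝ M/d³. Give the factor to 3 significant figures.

Compare M/d³ for the two perturbers:
Moon E: (1.74 × 10²¹) / (5.42 × 10⁷)³ = 1.093 × 10⁻²
Moon T: (3.04 × 10²¹) / (1.94 × 10⁸)³ = 4.164 × 10⁻⁴
Ratio (larger/smaller) = 26.2

Moon E, by a factor of ≈ 26.2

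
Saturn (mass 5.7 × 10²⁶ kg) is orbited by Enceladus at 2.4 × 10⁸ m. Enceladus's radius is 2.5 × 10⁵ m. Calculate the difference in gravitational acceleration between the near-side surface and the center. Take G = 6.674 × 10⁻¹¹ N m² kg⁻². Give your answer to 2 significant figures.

The tidal stretch is the gradient of GM/d² times the body's extent r, hence the 1/d³ dependence.
Δa = 2GMr/d³
   = 2 × (6.674 × 10⁻¹¹) × (5.7 × 10²⁶) × (2.5 × 10⁵) / (2.4 × 10⁸)³
   = 1.4 × 10⁻³ m/s²

1.4 × 10⁻³ m/s²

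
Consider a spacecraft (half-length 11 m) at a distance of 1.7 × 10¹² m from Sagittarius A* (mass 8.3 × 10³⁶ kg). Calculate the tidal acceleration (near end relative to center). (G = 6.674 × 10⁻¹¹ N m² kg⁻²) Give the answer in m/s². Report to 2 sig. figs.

2.5 × 10⁻⁹ m/s²

The tidal stretch is the gradient of GM/d² times the body's extent r, hence the 1/d³ dependence.
a_tidal = 2GMr/d³
        = 2 × (6.674 × 10⁻¹¹) × (8.3 × 10³⁶) × (11) / (1.7 × 10¹²)³
        = 2.5 × 10⁻⁹ m/s²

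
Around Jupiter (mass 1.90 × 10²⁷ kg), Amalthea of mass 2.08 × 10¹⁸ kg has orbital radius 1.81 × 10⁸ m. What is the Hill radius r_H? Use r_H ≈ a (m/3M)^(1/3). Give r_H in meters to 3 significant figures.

1.29 × 10⁵ m

r_H ≈ a (m/3M)^(1/3)
    = (1.81 × 10⁸) × (2.08 × 10¹⁸ / (3 × 1.90 × 10²⁷))^(1/3)
    = 1.29 × 10⁵ m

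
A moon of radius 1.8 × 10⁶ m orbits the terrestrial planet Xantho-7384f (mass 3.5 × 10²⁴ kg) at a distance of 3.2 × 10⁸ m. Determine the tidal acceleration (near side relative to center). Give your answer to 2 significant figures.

Since r ≪ d, expand the inverse-square field across one radius to get the leading 2GMr/d³ term.
Δg = 2GMr/d³
   = 2 × (6.674 × 10⁻¹¹) × (3.5 × 10²⁴) × (1.8 × 10⁶) / (3.2 × 10⁸)³
   = 2.6 × 10⁻⁵ m/s²

2.6 × 10⁻⁵ m/s²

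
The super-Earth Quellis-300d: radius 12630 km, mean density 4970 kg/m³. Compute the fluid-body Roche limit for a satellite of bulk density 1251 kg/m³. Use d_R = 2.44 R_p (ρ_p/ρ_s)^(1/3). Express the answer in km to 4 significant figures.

48810 km

d_R = 2.44 × 12630 km × (4970/1251)^(1/3)
    = 48810 km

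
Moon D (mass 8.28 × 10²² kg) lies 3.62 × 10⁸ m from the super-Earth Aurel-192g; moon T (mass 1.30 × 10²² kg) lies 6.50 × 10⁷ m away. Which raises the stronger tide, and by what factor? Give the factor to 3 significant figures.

Moon T, by a factor of ≈ 27.1

Tidal acceleration ∝ M/d³, so compare M/d³ for each.
Moon D: (8.28 × 10²²) / (3.62 × 10⁸)³ = 1.745 × 10⁻³
Moon T: (1.30 × 10²²) / (6.50 × 10⁷)³ = 4.734 × 10⁻²
Ratio (larger/smaller) = 27.1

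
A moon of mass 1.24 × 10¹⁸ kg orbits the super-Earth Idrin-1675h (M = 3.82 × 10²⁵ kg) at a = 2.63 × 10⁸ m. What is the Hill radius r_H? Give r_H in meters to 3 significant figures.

5.82 × 10⁵ m

r_H ≈ a (m/3M)^(1/3)
    = (2.63 × 10⁸) × (1.24 × 10¹⁸ / (3 × 3.82 × 10²⁵))^(1/3)
    = 5.82 × 10⁵ m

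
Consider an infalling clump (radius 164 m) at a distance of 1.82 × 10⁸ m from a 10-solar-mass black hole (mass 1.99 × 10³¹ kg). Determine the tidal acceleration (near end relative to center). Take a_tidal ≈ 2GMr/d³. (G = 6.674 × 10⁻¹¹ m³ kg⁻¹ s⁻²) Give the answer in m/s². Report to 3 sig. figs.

Δa = 2GMr/d³
   = 2 × (6.674 × 10⁻¹¹) × (1.99 × 10³¹) × (164) / (1.82 × 10⁸)³
   = 7.23 × 10⁻² m/s²

7.23 × 10⁻² m/s²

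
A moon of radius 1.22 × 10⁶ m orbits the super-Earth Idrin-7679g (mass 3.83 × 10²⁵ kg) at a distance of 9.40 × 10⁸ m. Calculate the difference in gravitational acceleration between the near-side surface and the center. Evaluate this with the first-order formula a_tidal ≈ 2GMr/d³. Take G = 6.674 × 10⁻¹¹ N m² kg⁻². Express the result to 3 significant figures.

Δa = 2GMr/d³
   = 2 × (6.674 × 10⁻¹¹) × (3.83 × 10²⁵) × (1.22 × 10⁶) / (9.40 × 10⁸)³
   = 7.51 × 10⁻⁶ m/s²

7.51 × 10⁻⁶ m/s²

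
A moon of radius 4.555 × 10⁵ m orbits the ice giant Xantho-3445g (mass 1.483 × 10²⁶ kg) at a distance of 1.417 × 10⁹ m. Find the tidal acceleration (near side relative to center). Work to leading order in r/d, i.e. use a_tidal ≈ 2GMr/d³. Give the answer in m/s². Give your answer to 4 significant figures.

3.169 × 10⁻⁶ m/s²

The tidal stretch is the gradient of GM/d² times the body's extent r, hence the 1/d³ dependence.
Δg = 2GMr/d³
   = 2 × (6.674 × 10⁻¹¹) × (1.483 × 10²⁶) × (4.555 × 10⁵) / (1.417 × 10⁹)³
   = 3.169 × 10⁻⁶ m/s²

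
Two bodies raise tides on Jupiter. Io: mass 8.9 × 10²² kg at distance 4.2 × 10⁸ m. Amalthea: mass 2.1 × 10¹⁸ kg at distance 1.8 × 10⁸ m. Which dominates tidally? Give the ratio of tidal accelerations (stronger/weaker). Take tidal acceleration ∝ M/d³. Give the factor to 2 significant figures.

Tidal stretch scales as M/d³; compute that for each body.
Io: (8.9 × 10²²) / (4.2 × 10⁸)³ = 1.201 × 10⁻³
Amalthea: (2.1 × 10¹⁸) / (1.8 × 10⁸)³ = 3.601 × 10⁻⁷
Ratio (larger/smaller) = 3300

Io, by a factor of ≈ 3300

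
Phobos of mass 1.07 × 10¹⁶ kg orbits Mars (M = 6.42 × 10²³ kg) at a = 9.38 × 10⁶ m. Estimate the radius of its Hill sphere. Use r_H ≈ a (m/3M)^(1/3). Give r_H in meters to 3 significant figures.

1.66 × 10⁴ m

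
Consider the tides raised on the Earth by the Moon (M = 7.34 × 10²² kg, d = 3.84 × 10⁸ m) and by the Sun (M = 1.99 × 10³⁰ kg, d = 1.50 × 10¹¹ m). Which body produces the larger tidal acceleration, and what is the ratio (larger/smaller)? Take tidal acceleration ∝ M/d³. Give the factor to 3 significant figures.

Compare M/d³ for the two perturbers:
The Moon: (7.34 × 10²²) / (3.84 × 10⁸)³ = 1.296 × 10⁻³
The Sun: (1.99 × 10³⁰) / (1.50 × 10¹¹)³ = 5.896 × 10⁻⁴
Ratio (larger/smaller) = 2.20

The Moon, by a factor of ≈ 2.20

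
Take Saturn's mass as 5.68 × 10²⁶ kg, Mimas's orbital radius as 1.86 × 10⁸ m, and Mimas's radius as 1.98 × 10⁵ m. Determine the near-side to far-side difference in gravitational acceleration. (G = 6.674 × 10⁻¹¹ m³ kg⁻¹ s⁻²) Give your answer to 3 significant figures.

4.67 × 10⁻³ m/s²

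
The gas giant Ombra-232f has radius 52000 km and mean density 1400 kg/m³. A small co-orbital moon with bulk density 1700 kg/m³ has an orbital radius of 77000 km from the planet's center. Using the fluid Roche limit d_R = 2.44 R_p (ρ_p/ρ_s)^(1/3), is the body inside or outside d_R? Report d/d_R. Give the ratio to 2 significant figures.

d_R = 2.44 × (52000 km) × (1400/1700)^(1/3) = 1.189 × 10⁵ km
d/d_R = (77000) / (1.189 × 10⁵) = 0.65
Since d/d_R < 1, the body is inside the Roche limit.

inside; d/d_R ≈ 0.65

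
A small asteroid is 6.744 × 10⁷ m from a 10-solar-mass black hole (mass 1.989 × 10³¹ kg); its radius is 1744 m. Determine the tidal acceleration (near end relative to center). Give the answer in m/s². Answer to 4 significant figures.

1.510 × 10¹ m/s²

Δg = 2GMr/d³
   = 2 × (6.674 × 10⁻¹¹) × (1.989 × 10³¹) × (1744) / (6.744 × 10⁷)³
   = 1.510 × 10¹ m/s²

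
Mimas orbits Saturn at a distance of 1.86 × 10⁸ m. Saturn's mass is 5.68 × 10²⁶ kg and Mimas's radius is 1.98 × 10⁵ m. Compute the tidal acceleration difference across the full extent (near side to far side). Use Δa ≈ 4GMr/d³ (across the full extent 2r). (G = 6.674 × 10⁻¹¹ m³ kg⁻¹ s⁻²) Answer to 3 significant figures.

4.67 × 10⁻³ m/s²

Differencing GM/(d−r)² and GM/(d+r)² to first order in r/d gives 4GMr/d³.
Δa = 4GMr/d³
   = 4 × (6.674 × 10⁻¹¹) × (5.68 × 10²⁶) × (1.98 × 10⁵) / (1.86 × 10⁸)³
   = 4.67 × 10⁻³ m/s²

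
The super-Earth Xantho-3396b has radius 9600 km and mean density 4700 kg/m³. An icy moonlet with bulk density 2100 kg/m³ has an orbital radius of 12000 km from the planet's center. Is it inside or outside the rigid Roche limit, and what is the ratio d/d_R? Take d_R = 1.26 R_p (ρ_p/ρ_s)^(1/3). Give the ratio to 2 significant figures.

inside; d/d_R ≈ 0.76

d_R = 1.26 × (9600 km) × (4700/2100)^(1/3) = 15820 km
d/d_R = (12000) / (15820) = 0.76
Since d/d_R < 1, the body is inside the Roche limit.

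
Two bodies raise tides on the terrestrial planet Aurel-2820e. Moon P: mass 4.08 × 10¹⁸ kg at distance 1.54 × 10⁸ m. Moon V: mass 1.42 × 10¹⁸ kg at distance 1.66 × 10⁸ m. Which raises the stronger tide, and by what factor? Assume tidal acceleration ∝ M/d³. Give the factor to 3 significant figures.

The tide-raising term goes as M/d³ (the gradient of a 1/d² field).
Moon P: (4.08 × 10¹⁸) / (1.54 × 10⁸)³ = 1.117 × 10⁻⁶
Moon V: (1.42 × 10¹⁸) / (1.66 × 10⁸)³ = 3.104 × 10⁻⁷
Ratio (larger/smaller) = 3.60

Moon P, by a factor of ≈ 3.60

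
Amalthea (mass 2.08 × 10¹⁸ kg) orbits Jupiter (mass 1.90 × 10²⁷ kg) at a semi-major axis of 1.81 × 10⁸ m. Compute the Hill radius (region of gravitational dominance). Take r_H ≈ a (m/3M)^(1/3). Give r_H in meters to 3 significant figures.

1.29 × 10⁵ m

r_H ≈ a (m/3M)^(1/3)
    = (1.81 × 10⁸) × (2.08 × 10¹⁸ / (3 × 1.90 × 10²⁷))^(1/3)
    = 1.29 × 10⁵ m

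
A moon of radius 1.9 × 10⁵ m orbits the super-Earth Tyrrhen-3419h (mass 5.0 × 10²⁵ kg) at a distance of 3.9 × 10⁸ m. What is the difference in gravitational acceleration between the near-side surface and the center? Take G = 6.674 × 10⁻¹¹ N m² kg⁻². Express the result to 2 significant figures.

Δg = 2GMr/d³
   = 2 × (6.674 × 10⁻¹¹) × (5.0 × 10²⁵) × (1.9 × 10⁵) / (3.9 × 10⁸)³
   = 2.1 × 10⁻⁵ m/s²

2.1 × 10⁻⁵ m/s²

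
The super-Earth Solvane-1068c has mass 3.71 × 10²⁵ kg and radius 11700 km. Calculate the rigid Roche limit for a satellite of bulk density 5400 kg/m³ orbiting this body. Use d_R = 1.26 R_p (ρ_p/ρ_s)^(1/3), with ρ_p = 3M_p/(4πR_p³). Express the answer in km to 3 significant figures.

14900 km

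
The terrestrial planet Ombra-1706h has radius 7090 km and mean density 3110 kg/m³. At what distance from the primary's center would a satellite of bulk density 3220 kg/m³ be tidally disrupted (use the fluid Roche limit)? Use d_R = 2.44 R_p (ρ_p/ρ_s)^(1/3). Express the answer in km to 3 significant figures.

17100 km

d_R = 2.44 × 7090 km × (3110/3220)^(1/3)
    = 17100 km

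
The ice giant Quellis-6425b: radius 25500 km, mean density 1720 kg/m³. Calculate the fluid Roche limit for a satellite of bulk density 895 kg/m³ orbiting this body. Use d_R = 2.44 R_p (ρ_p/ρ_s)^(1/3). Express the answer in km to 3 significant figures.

d_R = 2.44 × 25500 km × (1720/895)^(1/3)
    = 77400 km

77400 km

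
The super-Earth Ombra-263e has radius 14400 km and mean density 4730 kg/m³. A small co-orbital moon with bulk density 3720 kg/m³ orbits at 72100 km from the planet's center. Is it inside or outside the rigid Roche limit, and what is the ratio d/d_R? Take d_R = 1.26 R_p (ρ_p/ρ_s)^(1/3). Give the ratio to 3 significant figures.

outside; d/d_R ≈ 3.67

d_R = 1.26 × (14400 km) × (4730/3720)^(1/3) = 19660 km
d/d_R = (72100) / (19660) = 3.67
Since d/d_R > 1, the body is outside the Roche limit.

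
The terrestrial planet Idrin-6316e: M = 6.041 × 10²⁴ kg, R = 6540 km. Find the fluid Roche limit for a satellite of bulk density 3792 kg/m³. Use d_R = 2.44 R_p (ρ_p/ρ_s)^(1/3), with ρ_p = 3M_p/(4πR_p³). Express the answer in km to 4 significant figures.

17680 km

ρ_p = 3M_p/(4πR_p³) = 3 × (6.041 × 10²⁴) / (4π × (6.540 × 10⁶ m)³) = 5156 kg/m³
d_R = 2.44 × 6540 km × (5156/3792)^(1/3)
    = 17680 km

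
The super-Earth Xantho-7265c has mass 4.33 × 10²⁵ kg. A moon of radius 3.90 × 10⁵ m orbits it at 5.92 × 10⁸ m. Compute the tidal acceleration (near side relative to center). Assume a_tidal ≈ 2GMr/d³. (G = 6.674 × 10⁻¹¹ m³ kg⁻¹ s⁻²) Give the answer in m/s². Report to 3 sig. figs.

a_tidal = 2GMr/d³
        = 2 × (6.674 × 10⁻¹¹) × (4.33 × 10²⁵) × (3.90 × 10⁵) / (5.92 × 10⁸)³
        = 1.09 × 10⁻⁵ m/s²

1.09 × 10⁻⁵ m/s²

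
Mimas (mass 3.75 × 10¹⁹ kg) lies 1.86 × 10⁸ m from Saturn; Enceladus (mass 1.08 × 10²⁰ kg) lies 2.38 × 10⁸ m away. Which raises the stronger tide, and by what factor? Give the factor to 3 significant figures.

Enceladus, by a factor of ≈ 1.37

Tidal acceleration ∝ M/d³, so compare M/d³ for each.
Mimas: (3.75 × 10¹⁹) / (1.86 × 10⁸)³ = 5.828 × 10⁻⁶
Enceladus: (1.08 × 10²⁰) / (2.38 × 10⁸)³ = 8.011 × 10⁻⁶
Ratio (larger/smaller) = 1.37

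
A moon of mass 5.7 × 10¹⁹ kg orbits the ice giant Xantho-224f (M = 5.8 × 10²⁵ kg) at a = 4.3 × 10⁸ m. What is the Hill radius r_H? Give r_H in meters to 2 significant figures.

3.0 × 10⁶ m

r_H ≈ a (m/3M)^(1/3)
    = (4.3 × 10⁸) × (5.7 × 10¹⁹ / (3 × 5.8 × 10²⁵))^(1/3)
    = 3.0 × 10⁶ m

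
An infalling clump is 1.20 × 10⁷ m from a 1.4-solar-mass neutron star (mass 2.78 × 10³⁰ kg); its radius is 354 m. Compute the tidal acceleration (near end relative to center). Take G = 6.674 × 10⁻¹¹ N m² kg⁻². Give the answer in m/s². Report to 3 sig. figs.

Differencing GM/(d−r)² and GM/d² to first order in r/d gives 2GMr/d³.
a_tidal = 2GMr/d³
        = 2 × (6.674 × 10⁻¹¹) × (2.78 × 10³⁰) × (354) / (1.20 × 10⁷)³
        = 7.60 × 10¹ m/s²

7.60 × 10¹ m/s²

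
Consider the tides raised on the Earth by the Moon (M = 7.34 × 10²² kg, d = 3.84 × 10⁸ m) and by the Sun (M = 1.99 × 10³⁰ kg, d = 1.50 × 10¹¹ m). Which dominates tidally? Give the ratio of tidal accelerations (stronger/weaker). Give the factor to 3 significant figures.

Compare M/d³ for the two perturbers:
The Moon: (7.34 × 10²²) / (3.84 × 10⁸)³ = 1.296 × 10⁻³
The Sun: (1.99 × 10³⁰) / (1.50 × 10¹¹)³ = 5.896 × 10⁻⁴
Ratio (larger/smaller) = 2.20

The Moon, by a factor of ≈ 2.20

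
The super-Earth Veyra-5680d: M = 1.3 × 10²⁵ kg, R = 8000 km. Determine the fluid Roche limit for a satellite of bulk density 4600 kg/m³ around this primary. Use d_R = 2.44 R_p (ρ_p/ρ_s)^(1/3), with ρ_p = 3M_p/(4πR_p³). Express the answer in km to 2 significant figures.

ρ_p = 3M_p/(4πR_p³) = 3 × (1.3 × 10²⁵) / (4π × (8.0 × 10⁶ m)³) = 6100 kg/m³
d_R = 2.44 × 8000 km × (6100/4600)^(1/3)
    = 21000 km

21000 km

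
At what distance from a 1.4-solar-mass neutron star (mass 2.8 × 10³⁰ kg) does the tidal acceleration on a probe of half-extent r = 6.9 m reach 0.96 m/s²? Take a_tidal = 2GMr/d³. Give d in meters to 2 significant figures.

2GMr/d³ = a_tidal  ⇒  d = (2GMr / a_tidal)^(1/3)
d = (2 × 6.674×10⁻¹¹ × (2.8 × 10³⁰) × (6.9) / (0.96))^(1/3)
  = 1.4 × 10⁷ m

1.4 × 10⁷ m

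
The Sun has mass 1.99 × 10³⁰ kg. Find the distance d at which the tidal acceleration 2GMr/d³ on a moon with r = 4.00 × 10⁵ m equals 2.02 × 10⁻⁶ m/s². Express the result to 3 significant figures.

3.75 × 10¹⁰ m

2GMr/d³ = a_tidal  ⇒  d = (2GMr / a_tidal)^(1/3)
d = (2 × 6.674×10⁻¹¹ × (1.99 × 10³⁰) × (4.00 × 10⁵) / (2.02 × 10⁻⁶))^(1/3)
  = 3.75 × 10¹⁰ m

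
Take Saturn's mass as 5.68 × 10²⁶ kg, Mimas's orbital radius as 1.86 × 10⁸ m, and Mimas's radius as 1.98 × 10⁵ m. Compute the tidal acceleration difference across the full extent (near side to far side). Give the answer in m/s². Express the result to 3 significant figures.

4.67 × 10⁻³ m/s²

Differencing GM/(d−r)² and GM/(d+r)² to first order in r/d gives 4GMr/d³.
Δa = 4GMr/d³
   = 4 × (6.674 × 10⁻¹¹) × (5.68 × 10²⁶) × (1.98 × 10⁵) / (1.86 × 10⁸)³
   = 4.67 × 10⁻³ m/s²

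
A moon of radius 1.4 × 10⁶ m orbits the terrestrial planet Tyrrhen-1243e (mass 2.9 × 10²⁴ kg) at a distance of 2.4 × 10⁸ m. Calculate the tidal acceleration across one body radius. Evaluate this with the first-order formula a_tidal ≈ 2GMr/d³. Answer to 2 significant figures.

Δa = 2GMr/d³
   = 2 × (6.674 × 10⁻¹¹) × (2.9 × 10²⁴) × (1.4 × 10⁶) / (2.4 × 10⁸)³
   = 3.9 × 10⁻⁵ m/s²

3.9 × 10⁻⁵ m/s²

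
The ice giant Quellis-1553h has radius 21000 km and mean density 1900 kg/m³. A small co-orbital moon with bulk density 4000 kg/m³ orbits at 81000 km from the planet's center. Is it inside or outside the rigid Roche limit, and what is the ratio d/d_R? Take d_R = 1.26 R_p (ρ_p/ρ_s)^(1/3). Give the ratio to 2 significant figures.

outside; d/d_R ≈ 3.9

d_R = 1.26 × (21000 km) × (1900/4000)^(1/3) = 20650 km
d/d_R = (81000) / (20650) = 3.9
Since d/d_R > 1, the body is outside the Roche limit.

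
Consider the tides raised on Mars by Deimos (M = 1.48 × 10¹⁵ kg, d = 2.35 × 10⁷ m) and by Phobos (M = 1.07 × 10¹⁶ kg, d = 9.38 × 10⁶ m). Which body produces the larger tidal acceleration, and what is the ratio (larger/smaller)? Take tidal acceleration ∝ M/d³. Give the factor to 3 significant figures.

Phobos, by a factor of ≈ 114

Tidal acceleration ∝ M/d³, so compare M/d³ for each.
Deimos: (1.48 × 10¹⁵) / (2.35 × 10⁷)³ = 1.140 × 10⁻⁷
Phobos: (1.07 × 10¹⁶) / (9.38 × 10⁶)³ = 1.297 × 10⁻⁵
Ratio (larger/smaller) = 114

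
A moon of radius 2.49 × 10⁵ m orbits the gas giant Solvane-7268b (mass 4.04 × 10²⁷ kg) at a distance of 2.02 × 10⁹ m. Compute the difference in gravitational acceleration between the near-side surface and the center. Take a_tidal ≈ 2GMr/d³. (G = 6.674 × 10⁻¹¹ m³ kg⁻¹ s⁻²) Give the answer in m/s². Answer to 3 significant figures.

Δa = 2GMr/d³
   = 2 × (6.674 × 10⁻¹¹) × (4.04 × 10²⁷) × (2.49 × 10⁵) / (2.02 × 10⁹)³
   = 1.63 × 10⁻⁵ m/s²

1.63 × 10⁻⁵ m/s²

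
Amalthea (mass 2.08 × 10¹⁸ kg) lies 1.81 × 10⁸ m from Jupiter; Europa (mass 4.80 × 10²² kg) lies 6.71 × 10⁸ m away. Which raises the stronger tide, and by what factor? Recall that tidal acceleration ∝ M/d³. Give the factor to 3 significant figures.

Europa, by a factor of ≈ 453

Tidal acceleration ∝ M/d³, so compare M/d³ for each.
Amalthea: (2.08 × 10¹⁸) / (1.81 × 10⁸)³ = 3.508 × 10⁻⁷
Europa: (4.80 × 10²²) / (6.71 × 10⁸)³ = 1.589 × 10⁻⁴
Ratio (larger/smaller) = 453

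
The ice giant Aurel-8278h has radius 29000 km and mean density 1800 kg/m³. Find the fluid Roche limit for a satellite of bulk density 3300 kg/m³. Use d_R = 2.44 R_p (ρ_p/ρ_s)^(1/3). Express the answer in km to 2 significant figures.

58000 km

d_R = 2.44 × 29000 km × (1800/3300)^(1/3)
    = 58000 km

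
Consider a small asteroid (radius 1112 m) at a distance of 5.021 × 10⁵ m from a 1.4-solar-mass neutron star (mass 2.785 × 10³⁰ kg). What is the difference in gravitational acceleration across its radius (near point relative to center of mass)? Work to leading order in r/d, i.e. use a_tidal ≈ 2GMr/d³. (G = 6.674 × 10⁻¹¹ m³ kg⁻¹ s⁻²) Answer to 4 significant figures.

Differencing GM/(d−r)² and GM/d² to first order in r/d gives 2GMr/d³.
Δg = 2GMr/d³
   = 2 × (6.674 × 10⁻¹¹) × (2.785 × 10³⁰) × (1112) / (5.021 × 10⁵)³
   = 3.266 × 10⁶ m/s²

3.266 × 10⁶ m/s²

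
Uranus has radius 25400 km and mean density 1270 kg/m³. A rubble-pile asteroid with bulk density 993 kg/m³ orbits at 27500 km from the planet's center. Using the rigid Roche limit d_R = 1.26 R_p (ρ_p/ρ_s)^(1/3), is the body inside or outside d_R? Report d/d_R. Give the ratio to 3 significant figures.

inside; d/d_R ≈ 0.792

d_R = 1.26 × (25400 km) × (1270/993)^(1/3) = 34740 km
d/d_R = (27500) / (34740) = 0.792
Since d/d_R < 1, the body is inside the Roche limit.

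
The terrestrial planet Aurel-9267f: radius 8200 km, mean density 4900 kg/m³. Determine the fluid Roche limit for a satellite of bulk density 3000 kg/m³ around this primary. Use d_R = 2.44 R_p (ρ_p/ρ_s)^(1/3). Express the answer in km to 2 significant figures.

d_R = 2.44 × 8200 km × (4900/3000)^(1/3)
    = 24000 km

24000 km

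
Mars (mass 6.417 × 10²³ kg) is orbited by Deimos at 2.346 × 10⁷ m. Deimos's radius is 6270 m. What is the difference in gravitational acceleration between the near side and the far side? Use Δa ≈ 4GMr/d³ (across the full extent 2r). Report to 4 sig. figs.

Δa = 4GMr/d³
   = 4 × (6.674 × 10⁻¹¹) × (6.417 × 10²³) × (6270) / (2.346 × 10⁷)³
   = 8.319 × 10⁻⁵ m/s²

8.319 × 10⁻⁵ m/s²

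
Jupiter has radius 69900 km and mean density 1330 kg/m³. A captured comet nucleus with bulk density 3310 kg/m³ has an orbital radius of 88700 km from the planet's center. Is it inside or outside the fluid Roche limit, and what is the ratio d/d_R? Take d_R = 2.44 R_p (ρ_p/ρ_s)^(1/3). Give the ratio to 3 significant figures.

d_R = 2.44 × (69900 km) × (1330/3310)^(1/3) = 1.259 × 10⁵ km
d/d_R = (88700) / (1.259 × 10⁵) = 0.705
Since d/d_R < 1, the body is inside the Roche limit.

inside; d/d_R ≈ 0.705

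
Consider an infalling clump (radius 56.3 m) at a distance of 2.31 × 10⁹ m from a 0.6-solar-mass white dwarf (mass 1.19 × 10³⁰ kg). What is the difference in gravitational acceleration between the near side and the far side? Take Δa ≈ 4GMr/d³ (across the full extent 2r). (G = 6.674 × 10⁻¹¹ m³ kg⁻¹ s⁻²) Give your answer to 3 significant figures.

1.45 × 10⁻⁶ m/s²

Δa = 4GMr/d³
   = 4 × (6.674 × 10⁻¹¹) × (1.19 × 10³⁰) × (56.3) / (2.31 × 10⁹)³
   = 1.45 × 10⁻⁶ m/s²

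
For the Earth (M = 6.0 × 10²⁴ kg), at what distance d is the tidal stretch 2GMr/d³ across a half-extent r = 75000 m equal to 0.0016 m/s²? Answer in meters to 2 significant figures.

2GMr/d³ = a_tidal  ⇒  d = (2GMr / a_tidal)^(1/3)
d = (2 × 6.674×10⁻¹¹ × (6.0 × 10²⁴) × (75000) / (0.0016))^(1/3)
  = 3.3 × 10⁷ m

3.3 × 10⁷ m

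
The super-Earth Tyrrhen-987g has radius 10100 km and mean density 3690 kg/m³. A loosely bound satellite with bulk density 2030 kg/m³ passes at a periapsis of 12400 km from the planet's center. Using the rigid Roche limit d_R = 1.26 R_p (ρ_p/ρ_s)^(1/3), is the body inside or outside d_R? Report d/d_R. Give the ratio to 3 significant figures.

inside; d/d_R ≈ 0.798

d_R = 1.26 × (10100 km) × (3690/2030)^(1/3) = 15530 km
d/d_R = (12400) / (15530) = 0.798
Since d/d_R < 1, the body is inside the Roche limit.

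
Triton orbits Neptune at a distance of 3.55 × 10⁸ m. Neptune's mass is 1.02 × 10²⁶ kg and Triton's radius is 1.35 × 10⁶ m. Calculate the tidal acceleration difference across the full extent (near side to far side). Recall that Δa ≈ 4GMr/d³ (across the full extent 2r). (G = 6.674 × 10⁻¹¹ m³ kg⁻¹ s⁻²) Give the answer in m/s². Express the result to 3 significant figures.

The field gradient is 2GM/d³; across the full diameter 2r the difference is 4GMr/d³.
Δa = 4GMr/d³
   = 4 × (6.674 × 10⁻¹¹) × (1.02 × 10²⁶) × (1.35 × 10⁶) / (3.55 × 10⁸)³
   = 8.22 × 10⁻⁴ m/s²

8.22 × 10⁻⁴ m/s²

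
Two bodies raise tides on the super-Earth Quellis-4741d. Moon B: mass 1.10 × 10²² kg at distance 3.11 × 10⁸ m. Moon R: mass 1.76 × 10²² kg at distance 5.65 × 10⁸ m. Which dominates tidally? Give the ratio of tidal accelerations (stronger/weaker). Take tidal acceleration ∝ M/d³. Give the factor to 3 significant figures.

Moon B, by a factor of ≈ 3.75

The tide-raising term goes as M/d³ (the gradient of a 1/d² field).
Moon B: (1.10 × 10²²) / (3.11 × 10⁸)³ = 3.657 × 10⁻⁴
Moon R: (1.76 × 10²²) / (5.65 × 10⁸)³ = 9.758 × 10⁻⁵
Ratio (larger/smaller) = 3.75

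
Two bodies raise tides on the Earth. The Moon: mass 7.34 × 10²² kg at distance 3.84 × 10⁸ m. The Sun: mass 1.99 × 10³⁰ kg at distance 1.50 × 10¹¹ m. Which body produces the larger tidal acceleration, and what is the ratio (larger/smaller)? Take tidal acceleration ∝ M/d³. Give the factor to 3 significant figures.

The Moon, by a factor of ≈ 2.20

The tide-raising term goes as M/d³ (the gradient of a 1/d² field).
The Moon: (7.34 × 10²²) / (3.84 × 10⁸)³ = 1.296 × 10⁻³
The Sun: (1.99 × 10³⁰) / (1.50 × 10¹¹)³ = 5.896 × 10⁻⁴
Ratio (larger/smaller) = 2.20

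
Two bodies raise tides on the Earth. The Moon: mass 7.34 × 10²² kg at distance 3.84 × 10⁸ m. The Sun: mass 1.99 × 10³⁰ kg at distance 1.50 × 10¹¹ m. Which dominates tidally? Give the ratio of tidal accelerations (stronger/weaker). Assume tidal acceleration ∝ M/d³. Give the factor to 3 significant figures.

The Moon, by a factor of ≈ 2.20

The tide-raising term goes as M/d³ (the gradient of a 1/d² field).
The Moon: (7.34 × 10²²) / (3.84 × 10⁸)³ = 1.296 × 10⁻³
The Sun: (1.99 × 10³⁰) / (1.50 × 10¹¹)³ = 5.896 × 10⁻⁴
Ratio (larger/smaller) = 2.20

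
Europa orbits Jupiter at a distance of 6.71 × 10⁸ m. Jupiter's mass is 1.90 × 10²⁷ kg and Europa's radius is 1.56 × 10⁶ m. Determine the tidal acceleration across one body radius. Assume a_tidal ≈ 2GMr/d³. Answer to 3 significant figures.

1.31 × 10⁻³ m/s²

Δa = 2GMr/d³
   = 2 × (6.674 × 10⁻¹¹) × (1.90 × 10²⁷) × (1.56 × 10⁶) / (6.71 × 10⁸)³
   = 1.31 × 10⁻³ m/s²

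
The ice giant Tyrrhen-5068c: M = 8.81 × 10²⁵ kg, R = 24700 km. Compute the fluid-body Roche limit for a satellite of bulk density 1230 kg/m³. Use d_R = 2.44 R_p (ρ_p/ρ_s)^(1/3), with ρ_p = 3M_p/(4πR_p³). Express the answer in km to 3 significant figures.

ρ_p = 3M_p/(4πR_p³) = 3 × (8.81 × 10²⁵) / (4π × (2.47 × 10⁷ m)³) = 1400 kg/m³
d_R = 2.44 × 24700 km × (1400/1230)^(1/3)
    = 62900 km

62900 km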